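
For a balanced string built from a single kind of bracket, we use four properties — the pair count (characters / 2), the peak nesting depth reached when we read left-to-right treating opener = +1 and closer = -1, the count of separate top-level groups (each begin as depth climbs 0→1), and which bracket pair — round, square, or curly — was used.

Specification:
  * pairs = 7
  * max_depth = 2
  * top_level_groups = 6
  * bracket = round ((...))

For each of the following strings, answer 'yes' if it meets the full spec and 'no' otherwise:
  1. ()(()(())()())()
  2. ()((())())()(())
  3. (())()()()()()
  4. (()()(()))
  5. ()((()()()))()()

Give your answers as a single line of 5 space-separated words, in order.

Answer: no no yes no no

Derivation:
String 1 '()(()(())()())()': depth seq [1 0 1 2 1 2 3 2 1 2 1 2 1 0 1 0]
  -> pairs=8 depth=3 groups=3 -> no
String 2 '()((())())()(())': depth seq [1 0 1 2 3 2 1 2 1 0 1 0 1 2 1 0]
  -> pairs=8 depth=3 groups=4 -> no
String 3 '(())()()()()()': depth seq [1 2 1 0 1 0 1 0 1 0 1 0 1 0]
  -> pairs=7 depth=2 groups=6 -> yes
String 4 '(()()(()))': depth seq [1 2 1 2 1 2 3 2 1 0]
  -> pairs=5 depth=3 groups=1 -> no
String 5 '()((()()()))()()': depth seq [1 0 1 2 3 2 3 2 3 2 1 0 1 0 1 0]
  -> pairs=8 depth=3 groups=4 -> no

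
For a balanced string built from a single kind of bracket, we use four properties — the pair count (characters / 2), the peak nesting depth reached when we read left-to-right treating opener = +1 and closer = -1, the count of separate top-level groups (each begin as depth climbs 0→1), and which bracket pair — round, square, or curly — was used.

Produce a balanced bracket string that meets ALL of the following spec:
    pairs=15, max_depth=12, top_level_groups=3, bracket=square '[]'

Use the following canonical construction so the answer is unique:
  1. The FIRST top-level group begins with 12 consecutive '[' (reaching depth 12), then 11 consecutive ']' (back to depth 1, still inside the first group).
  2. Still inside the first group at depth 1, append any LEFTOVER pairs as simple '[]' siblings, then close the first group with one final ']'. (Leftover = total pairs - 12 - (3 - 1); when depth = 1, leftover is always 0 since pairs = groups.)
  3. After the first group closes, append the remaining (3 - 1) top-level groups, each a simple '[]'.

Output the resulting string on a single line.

Answer: [[[[[[[[[[[[]]]]]]]]]]][]][][]

Derivation:
Spec: pairs=15 depth=12 groups=3
Leftover pairs = 15 - 12 - (3-1) = 1
First group: deep chain of depth 12 + 1 sibling pairs
Remaining 2 groups: simple '[]' each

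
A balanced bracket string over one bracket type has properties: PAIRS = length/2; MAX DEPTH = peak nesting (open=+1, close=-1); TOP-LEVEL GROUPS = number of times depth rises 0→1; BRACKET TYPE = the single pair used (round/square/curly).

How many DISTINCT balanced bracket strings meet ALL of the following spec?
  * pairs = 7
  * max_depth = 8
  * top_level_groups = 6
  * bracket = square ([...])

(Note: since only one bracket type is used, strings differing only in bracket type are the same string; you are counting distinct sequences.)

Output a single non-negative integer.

Answer: 0

Derivation:
Spec: pairs=7 depth=8 groups=6
Count(depth <= 8) = 6
Count(depth <= 7) = 6
Count(depth == 8) = 6 - 6 = 0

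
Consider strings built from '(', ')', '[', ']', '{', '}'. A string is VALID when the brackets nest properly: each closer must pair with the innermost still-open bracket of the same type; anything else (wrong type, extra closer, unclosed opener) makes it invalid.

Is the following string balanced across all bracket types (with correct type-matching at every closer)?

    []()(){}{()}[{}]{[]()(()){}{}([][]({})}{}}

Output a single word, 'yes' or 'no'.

pos 0: push '['; stack = [
pos 1: ']' matches '['; pop; stack = (empty)
pos 2: push '('; stack = (
pos 3: ')' matches '('; pop; stack = (empty)
pos 4: push '('; stack = (
pos 5: ')' matches '('; pop; stack = (empty)
pos 6: push '{'; stack = {
pos 7: '}' matches '{'; pop; stack = (empty)
pos 8: push '{'; stack = {
pos 9: push '('; stack = {(
pos 10: ')' matches '('; pop; stack = {
pos 11: '}' matches '{'; pop; stack = (empty)
pos 12: push '['; stack = [
pos 13: push '{'; stack = [{
pos 14: '}' matches '{'; pop; stack = [
pos 15: ']' matches '['; pop; stack = (empty)
pos 16: push '{'; stack = {
pos 17: push '['; stack = {[
pos 18: ']' matches '['; pop; stack = {
pos 19: push '('; stack = {(
pos 20: ')' matches '('; pop; stack = {
pos 21: push '('; stack = {(
pos 22: push '('; stack = {((
pos 23: ')' matches '('; pop; stack = {(
pos 24: ')' matches '('; pop; stack = {
pos 25: push '{'; stack = {{
pos 26: '}' matches '{'; pop; stack = {
pos 27: push '{'; stack = {{
pos 28: '}' matches '{'; pop; stack = {
pos 29: push '('; stack = {(
pos 30: push '['; stack = {([
pos 31: ']' matches '['; pop; stack = {(
pos 32: push '['; stack = {([
pos 33: ']' matches '['; pop; stack = {(
pos 34: push '('; stack = {((
pos 35: push '{'; stack = {(({
pos 36: '}' matches '{'; pop; stack = {((
pos 37: ')' matches '('; pop; stack = {(
pos 38: saw closer '}' but top of stack is '(' (expected ')') → INVALID
Verdict: type mismatch at position 38: '}' closes '(' → no

Answer: no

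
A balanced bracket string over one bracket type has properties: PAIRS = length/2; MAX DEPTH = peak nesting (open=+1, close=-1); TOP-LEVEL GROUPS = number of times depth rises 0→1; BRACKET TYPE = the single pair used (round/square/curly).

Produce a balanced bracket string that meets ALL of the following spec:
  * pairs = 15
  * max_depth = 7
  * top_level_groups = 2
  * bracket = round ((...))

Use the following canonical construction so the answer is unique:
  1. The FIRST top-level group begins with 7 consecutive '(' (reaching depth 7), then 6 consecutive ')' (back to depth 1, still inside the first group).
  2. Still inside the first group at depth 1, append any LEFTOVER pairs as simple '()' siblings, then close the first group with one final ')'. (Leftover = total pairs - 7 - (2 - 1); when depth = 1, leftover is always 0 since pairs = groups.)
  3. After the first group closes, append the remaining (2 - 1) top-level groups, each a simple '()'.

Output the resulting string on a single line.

Answer: ((((((())))))()()()()()()())()

Derivation:
Spec: pairs=15 depth=7 groups=2
Leftover pairs = 15 - 7 - (2-1) = 7
First group: deep chain of depth 7 + 7 sibling pairs
Remaining 1 groups: simple '()' each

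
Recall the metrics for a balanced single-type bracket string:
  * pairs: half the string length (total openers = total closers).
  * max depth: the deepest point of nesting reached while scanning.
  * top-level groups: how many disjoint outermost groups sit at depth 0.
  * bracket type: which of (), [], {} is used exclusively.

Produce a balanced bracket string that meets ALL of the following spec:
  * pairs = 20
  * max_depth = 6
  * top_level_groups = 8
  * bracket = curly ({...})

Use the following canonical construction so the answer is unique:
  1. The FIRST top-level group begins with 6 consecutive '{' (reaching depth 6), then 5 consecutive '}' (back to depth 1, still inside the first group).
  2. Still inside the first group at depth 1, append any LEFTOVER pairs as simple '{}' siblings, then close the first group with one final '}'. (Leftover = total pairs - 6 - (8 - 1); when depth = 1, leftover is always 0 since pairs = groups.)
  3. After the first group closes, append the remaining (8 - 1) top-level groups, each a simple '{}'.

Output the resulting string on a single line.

Answer: {{{{{{}}}}}{}{}{}{}{}{}{}}{}{}{}{}{}{}{}

Derivation:
Spec: pairs=20 depth=6 groups=8
Leftover pairs = 20 - 6 - (8-1) = 7
First group: deep chain of depth 6 + 7 sibling pairs
Remaining 7 groups: simple '{}' each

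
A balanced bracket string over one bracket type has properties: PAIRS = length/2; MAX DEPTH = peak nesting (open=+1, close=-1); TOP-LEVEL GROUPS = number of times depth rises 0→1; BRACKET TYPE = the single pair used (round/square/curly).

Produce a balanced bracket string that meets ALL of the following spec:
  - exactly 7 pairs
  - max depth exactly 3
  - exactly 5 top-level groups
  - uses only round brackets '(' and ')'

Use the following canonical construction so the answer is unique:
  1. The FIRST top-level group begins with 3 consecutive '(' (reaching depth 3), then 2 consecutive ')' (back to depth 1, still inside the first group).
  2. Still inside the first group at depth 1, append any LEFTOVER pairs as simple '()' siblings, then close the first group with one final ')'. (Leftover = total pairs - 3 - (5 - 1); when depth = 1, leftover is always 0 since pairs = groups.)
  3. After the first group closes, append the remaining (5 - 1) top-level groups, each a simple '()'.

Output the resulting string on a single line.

Answer: ((()))()()()()

Derivation:
Spec: pairs=7 depth=3 groups=5
Leftover pairs = 7 - 3 - (5-1) = 0
First group: deep chain of depth 3 + 0 sibling pairs
Remaining 4 groups: simple '()' each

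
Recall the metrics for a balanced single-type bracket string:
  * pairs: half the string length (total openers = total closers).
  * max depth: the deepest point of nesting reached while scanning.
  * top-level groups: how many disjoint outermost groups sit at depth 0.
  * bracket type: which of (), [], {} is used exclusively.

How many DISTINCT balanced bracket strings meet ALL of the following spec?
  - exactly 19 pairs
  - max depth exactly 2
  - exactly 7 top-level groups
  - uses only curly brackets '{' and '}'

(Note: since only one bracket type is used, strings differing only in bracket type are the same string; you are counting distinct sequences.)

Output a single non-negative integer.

Spec: pairs=19 depth=2 groups=7
Count(depth <= 2) = 18564
Count(depth <= 1) = 0
Count(depth == 2) = 18564 - 0 = 18564

Answer: 18564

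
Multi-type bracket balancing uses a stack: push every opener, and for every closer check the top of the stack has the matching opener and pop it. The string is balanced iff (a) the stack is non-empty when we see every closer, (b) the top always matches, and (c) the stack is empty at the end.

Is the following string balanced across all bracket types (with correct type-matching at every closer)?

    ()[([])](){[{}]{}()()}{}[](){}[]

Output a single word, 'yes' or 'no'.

Answer: yes

Derivation:
pos 0: push '('; stack = (
pos 1: ')' matches '('; pop; stack = (empty)
pos 2: push '['; stack = [
pos 3: push '('; stack = [(
pos 4: push '['; stack = [([
pos 5: ']' matches '['; pop; stack = [(
pos 6: ')' matches '('; pop; stack = [
pos 7: ']' matches '['; pop; stack = (empty)
pos 8: push '('; stack = (
pos 9: ')' matches '('; pop; stack = (empty)
pos 10: push '{'; stack = {
pos 11: push '['; stack = {[
pos 12: push '{'; stack = {[{
pos 13: '}' matches '{'; pop; stack = {[
pos 14: ']' matches '['; pop; stack = {
pos 15: push '{'; stack = {{
pos 16: '}' matches '{'; pop; stack = {
pos 17: push '('; stack = {(
pos 18: ')' matches '('; pop; stack = {
pos 19: push '('; stack = {(
pos 20: ')' matches '('; pop; stack = {
pos 21: '}' matches '{'; pop; stack = (empty)
pos 22: push '{'; stack = {
pos 23: '}' matches '{'; pop; stack = (empty)
pos 24: push '['; stack = [
pos 25: ']' matches '['; pop; stack = (empty)
pos 26: push '('; stack = (
pos 27: ')' matches '('; pop; stack = (empty)
pos 28: push '{'; stack = {
pos 29: '}' matches '{'; pop; stack = (empty)
pos 30: push '['; stack = [
pos 31: ']' matches '['; pop; stack = (empty)
end: stack empty → VALID
Verdict: properly nested → yes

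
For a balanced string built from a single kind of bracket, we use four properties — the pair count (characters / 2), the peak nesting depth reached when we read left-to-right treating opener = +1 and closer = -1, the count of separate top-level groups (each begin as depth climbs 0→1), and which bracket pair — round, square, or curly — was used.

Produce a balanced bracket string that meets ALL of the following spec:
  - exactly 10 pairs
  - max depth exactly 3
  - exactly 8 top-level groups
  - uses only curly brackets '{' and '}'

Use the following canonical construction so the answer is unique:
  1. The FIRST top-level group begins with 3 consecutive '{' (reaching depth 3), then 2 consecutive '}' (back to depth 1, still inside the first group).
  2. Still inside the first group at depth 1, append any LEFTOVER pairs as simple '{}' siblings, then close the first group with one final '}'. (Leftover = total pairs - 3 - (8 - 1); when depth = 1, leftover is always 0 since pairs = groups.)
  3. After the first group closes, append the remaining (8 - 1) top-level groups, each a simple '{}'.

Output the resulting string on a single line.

Answer: {{{}}}{}{}{}{}{}{}{}

Derivation:
Spec: pairs=10 depth=3 groups=8
Leftover pairs = 10 - 3 - (8-1) = 0
First group: deep chain of depth 3 + 0 sibling pairs
Remaining 7 groups: simple '{}' each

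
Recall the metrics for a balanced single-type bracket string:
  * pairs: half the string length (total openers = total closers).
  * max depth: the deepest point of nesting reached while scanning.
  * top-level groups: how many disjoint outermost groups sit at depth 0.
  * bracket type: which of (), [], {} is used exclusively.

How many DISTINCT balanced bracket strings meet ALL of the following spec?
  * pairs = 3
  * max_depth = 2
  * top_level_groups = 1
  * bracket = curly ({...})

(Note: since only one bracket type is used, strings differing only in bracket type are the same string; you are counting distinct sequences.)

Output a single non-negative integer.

Spec: pairs=3 depth=2 groups=1
Count(depth <= 2) = 1
Count(depth <= 1) = 0
Count(depth == 2) = 1 - 0 = 1

Answer: 1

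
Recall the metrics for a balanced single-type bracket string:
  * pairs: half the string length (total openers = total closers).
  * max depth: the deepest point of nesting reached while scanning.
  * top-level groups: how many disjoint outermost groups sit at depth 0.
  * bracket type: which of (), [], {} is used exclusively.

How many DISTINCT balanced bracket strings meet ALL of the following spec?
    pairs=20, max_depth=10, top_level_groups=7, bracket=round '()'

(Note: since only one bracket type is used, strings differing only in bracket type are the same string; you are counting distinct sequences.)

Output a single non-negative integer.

Spec: pairs=20 depth=10 groups=7
Count(depth <= 10) = 121552760
Count(depth <= 9) = 121395008
Count(depth == 10) = 121552760 - 121395008 = 157752

Answer: 157752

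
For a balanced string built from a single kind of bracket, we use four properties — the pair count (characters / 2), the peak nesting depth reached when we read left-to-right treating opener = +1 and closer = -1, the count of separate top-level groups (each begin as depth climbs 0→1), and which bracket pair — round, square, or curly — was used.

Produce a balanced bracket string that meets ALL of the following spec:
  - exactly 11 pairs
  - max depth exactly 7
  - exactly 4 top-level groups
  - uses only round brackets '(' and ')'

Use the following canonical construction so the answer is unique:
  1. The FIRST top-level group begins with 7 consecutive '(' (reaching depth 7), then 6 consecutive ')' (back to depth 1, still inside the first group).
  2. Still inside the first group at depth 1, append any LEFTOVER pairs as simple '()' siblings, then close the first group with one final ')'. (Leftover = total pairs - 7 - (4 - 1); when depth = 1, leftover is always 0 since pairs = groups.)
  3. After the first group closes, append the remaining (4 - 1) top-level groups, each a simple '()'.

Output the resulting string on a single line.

Spec: pairs=11 depth=7 groups=4
Leftover pairs = 11 - 7 - (4-1) = 1
First group: deep chain of depth 7 + 1 sibling pairs
Remaining 3 groups: simple '()' each

Answer: ((((((())))))())()()()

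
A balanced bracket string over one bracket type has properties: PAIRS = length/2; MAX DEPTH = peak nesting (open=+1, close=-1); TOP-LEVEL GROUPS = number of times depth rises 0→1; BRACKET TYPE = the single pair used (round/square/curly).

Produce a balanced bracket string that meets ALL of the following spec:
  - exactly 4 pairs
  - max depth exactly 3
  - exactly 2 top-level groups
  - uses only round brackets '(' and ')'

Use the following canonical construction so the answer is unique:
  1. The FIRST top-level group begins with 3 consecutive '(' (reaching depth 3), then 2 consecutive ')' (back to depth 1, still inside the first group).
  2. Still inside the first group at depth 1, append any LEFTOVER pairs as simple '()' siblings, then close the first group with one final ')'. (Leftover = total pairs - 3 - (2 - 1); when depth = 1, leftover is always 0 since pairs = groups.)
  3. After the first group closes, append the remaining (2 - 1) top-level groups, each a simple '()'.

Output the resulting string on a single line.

Spec: pairs=4 depth=3 groups=2
Leftover pairs = 4 - 3 - (2-1) = 0
First group: deep chain of depth 3 + 0 sibling pairs
Remaining 1 groups: simple '()' each

Answer: ((()))()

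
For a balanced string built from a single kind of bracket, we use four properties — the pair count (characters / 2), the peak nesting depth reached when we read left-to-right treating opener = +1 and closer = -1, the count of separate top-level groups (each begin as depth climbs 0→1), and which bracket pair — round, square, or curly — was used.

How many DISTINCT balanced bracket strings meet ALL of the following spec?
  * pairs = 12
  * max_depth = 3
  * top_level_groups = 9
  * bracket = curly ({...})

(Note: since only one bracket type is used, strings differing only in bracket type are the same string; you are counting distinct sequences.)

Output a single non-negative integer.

Answer: 99

Derivation:
Spec: pairs=12 depth=3 groups=9
Count(depth <= 3) = 264
Count(depth <= 2) = 165
Count(depth == 3) = 264 - 165 = 99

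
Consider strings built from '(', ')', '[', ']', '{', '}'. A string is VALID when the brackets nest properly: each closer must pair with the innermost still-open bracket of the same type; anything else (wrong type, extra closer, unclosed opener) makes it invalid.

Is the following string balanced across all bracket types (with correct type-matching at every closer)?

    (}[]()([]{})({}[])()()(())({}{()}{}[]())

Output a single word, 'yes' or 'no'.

Answer: no

Derivation:
pos 0: push '('; stack = (
pos 1: saw closer '}' but top of stack is '(' (expected ')') → INVALID
Verdict: type mismatch at position 1: '}' closes '(' → no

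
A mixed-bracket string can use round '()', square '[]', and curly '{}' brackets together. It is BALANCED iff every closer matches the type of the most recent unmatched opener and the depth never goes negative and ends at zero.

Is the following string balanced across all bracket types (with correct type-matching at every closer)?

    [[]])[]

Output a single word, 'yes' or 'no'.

Answer: no

Derivation:
pos 0: push '['; stack = [
pos 1: push '['; stack = [[
pos 2: ']' matches '['; pop; stack = [
pos 3: ']' matches '['; pop; stack = (empty)
pos 4: saw closer ')' but stack is empty → INVALID
Verdict: unmatched closer ')' at position 4 → no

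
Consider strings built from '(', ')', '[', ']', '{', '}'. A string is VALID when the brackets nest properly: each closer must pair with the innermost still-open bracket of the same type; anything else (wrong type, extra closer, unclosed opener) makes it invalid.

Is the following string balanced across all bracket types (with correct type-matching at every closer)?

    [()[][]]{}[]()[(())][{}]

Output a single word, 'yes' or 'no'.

Answer: yes

Derivation:
pos 0: push '['; stack = [
pos 1: push '('; stack = [(
pos 2: ')' matches '('; pop; stack = [
pos 3: push '['; stack = [[
pos 4: ']' matches '['; pop; stack = [
pos 5: push '['; stack = [[
pos 6: ']' matches '['; pop; stack = [
pos 7: ']' matches '['; pop; stack = (empty)
pos 8: push '{'; stack = {
pos 9: '}' matches '{'; pop; stack = (empty)
pos 10: push '['; stack = [
pos 11: ']' matches '['; pop; stack = (empty)
pos 12: push '('; stack = (
pos 13: ')' matches '('; pop; stack = (empty)
pos 14: push '['; stack = [
pos 15: push '('; stack = [(
pos 16: push '('; stack = [((
pos 17: ')' matches '('; pop; stack = [(
pos 18: ')' matches '('; pop; stack = [
pos 19: ']' matches '['; pop; stack = (empty)
pos 20: push '['; stack = [
pos 21: push '{'; stack = [{
pos 22: '}' matches '{'; pop; stack = [
pos 23: ']' matches '['; pop; stack = (empty)
end: stack empty → VALID
Verdict: properly nested → yes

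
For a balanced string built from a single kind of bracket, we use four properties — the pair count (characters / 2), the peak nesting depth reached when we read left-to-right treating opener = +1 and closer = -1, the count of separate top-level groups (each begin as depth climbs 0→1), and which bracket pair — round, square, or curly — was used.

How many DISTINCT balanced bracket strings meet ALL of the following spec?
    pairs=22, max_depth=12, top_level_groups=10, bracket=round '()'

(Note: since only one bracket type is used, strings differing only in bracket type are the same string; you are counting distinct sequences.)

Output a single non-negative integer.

Spec: pairs=22 depth=12 groups=10
Count(depth <= 12) = 161280590
Count(depth <= 11) = 161280290
Count(depth == 12) = 161280590 - 161280290 = 300

Answer: 300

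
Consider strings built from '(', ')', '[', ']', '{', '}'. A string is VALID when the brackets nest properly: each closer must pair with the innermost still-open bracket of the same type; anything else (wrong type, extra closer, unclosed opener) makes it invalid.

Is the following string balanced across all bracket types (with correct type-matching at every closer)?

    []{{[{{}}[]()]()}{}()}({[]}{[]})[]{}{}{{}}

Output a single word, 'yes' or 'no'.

Answer: yes

Derivation:
pos 0: push '['; stack = [
pos 1: ']' matches '['; pop; stack = (empty)
pos 2: push '{'; stack = {
pos 3: push '{'; stack = {{
pos 4: push '['; stack = {{[
pos 5: push '{'; stack = {{[{
pos 6: push '{'; stack = {{[{{
pos 7: '}' matches '{'; pop; stack = {{[{
pos 8: '}' matches '{'; pop; stack = {{[
pos 9: push '['; stack = {{[[
pos 10: ']' matches '['; pop; stack = {{[
pos 11: push '('; stack = {{[(
pos 12: ')' matches '('; pop; stack = {{[
pos 13: ']' matches '['; pop; stack = {{
pos 14: push '('; stack = {{(
pos 15: ')' matches '('; pop; stack = {{
pos 16: '}' matches '{'; pop; stack = {
pos 17: push '{'; stack = {{
pos 18: '}' matches '{'; pop; stack = {
pos 19: push '('; stack = {(
pos 20: ')' matches '('; pop; stack = {
pos 21: '}' matches '{'; pop; stack = (empty)
pos 22: push '('; stack = (
pos 23: push '{'; stack = ({
pos 24: push '['; stack = ({[
pos 25: ']' matches '['; pop; stack = ({
pos 26: '}' matches '{'; pop; stack = (
pos 27: push '{'; stack = ({
pos 28: push '['; stack = ({[
pos 29: ']' matches '['; pop; stack = ({
pos 30: '}' matches '{'; pop; stack = (
pos 31: ')' matches '('; pop; stack = (empty)
pos 32: push '['; stack = [
pos 33: ']' matches '['; pop; stack = (empty)
pos 34: push '{'; stack = {
pos 35: '}' matches '{'; pop; stack = (empty)
pos 36: push '{'; stack = {
pos 37: '}' matches '{'; pop; stack = (empty)
pos 38: push '{'; stack = {
pos 39: push '{'; stack = {{
pos 40: '}' matches '{'; pop; stack = {
pos 41: '}' matches '{'; pop; stack = (empty)
end: stack empty → VALID
Verdict: properly nested → yes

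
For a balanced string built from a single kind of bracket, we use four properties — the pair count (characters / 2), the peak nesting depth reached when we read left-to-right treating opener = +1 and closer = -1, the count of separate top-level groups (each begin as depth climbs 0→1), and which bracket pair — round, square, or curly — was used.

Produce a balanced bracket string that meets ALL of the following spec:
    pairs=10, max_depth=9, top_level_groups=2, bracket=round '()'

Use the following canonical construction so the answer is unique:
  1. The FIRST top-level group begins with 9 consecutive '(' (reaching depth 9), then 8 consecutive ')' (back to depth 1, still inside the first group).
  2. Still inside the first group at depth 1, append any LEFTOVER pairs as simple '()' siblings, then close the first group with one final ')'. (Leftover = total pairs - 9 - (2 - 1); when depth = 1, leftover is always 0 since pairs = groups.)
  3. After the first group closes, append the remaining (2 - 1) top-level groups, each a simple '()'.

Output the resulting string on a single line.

Spec: pairs=10 depth=9 groups=2
Leftover pairs = 10 - 9 - (2-1) = 0
First group: deep chain of depth 9 + 0 sibling pairs
Remaining 1 groups: simple '()' each

Answer: ((((((((()))))))))()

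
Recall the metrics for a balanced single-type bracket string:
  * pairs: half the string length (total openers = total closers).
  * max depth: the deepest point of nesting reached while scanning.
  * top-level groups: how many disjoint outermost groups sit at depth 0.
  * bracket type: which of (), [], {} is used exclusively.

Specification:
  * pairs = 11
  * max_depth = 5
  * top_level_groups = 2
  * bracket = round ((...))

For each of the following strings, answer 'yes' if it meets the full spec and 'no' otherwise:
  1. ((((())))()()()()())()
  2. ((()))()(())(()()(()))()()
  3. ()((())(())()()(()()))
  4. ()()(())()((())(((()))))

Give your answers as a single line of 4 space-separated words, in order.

Answer: yes no no no

Derivation:
String 1 '((((())))()()()()())()': depth seq [1 2 3 4 5 4 3 2 1 2 1 2 1 2 1 2 1 2 1 0 1 0]
  -> pairs=11 depth=5 groups=2 -> yes
String 2 '((()))()(())(()()(()))()()': depth seq [1 2 3 2 1 0 1 0 1 2 1 0 1 2 1 2 1 2 3 2 1 0 1 0 1 0]
  -> pairs=13 depth=3 groups=6 -> no
String 3 '()((())(())()()(()()))': depth seq [1 0 1 2 3 2 1 2 3 2 1 2 1 2 1 2 3 2 3 2 1 0]
  -> pairs=11 depth=3 groups=2 -> no
String 4 '()()(())()((())(((()))))': depth seq [1 0 1 0 1 2 1 0 1 0 1 2 3 2 1 2 3 4 5 4 3 2 1 0]
  -> pairs=12 depth=5 groups=5 -> no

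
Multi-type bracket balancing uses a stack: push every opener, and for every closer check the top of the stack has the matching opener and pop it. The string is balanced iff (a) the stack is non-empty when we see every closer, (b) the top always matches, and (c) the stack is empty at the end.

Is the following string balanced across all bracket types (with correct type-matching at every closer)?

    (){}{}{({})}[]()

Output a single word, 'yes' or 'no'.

pos 0: push '('; stack = (
pos 1: ')' matches '('; pop; stack = (empty)
pos 2: push '{'; stack = {
pos 3: '}' matches '{'; pop; stack = (empty)
pos 4: push '{'; stack = {
pos 5: '}' matches '{'; pop; stack = (empty)
pos 6: push '{'; stack = {
pos 7: push '('; stack = {(
pos 8: push '{'; stack = {({
pos 9: '}' matches '{'; pop; stack = {(
pos 10: ')' matches '('; pop; stack = {
pos 11: '}' matches '{'; pop; stack = (empty)
pos 12: push '['; stack = [
pos 13: ']' matches '['; pop; stack = (empty)
pos 14: push '('; stack = (
pos 15: ')' matches '('; pop; stack = (empty)
end: stack empty → VALID
Verdict: properly nested → yes

Answer: yes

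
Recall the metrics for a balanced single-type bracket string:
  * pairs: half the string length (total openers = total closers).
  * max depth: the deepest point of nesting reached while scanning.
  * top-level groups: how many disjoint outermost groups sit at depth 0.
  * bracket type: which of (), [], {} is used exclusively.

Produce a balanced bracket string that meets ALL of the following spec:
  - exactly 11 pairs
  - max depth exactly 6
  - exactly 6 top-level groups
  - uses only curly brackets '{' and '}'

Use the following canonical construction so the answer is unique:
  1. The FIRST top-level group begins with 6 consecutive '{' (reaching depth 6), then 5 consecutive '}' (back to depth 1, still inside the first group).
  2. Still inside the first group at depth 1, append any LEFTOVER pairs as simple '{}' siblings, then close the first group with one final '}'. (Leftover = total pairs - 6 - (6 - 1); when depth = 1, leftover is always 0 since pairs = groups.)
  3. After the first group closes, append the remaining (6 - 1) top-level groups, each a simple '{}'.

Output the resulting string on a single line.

Spec: pairs=11 depth=6 groups=6
Leftover pairs = 11 - 6 - (6-1) = 0
First group: deep chain of depth 6 + 0 sibling pairs
Remaining 5 groups: simple '{}' each

Answer: {{{{{{}}}}}}{}{}{}{}{}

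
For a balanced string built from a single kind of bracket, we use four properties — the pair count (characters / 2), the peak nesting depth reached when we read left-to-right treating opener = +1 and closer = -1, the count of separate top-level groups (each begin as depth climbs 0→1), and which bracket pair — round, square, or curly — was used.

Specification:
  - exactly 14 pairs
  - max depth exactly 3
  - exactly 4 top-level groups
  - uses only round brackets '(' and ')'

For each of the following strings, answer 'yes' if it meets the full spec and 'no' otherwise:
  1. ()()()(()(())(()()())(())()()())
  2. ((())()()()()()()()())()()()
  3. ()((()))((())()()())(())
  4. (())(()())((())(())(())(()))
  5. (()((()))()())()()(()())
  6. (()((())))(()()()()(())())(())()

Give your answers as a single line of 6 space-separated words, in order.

String 1 '()()()(()(())(()()())(())()()())': depth seq [1 0 1 0 1 0 1 2 1 2 3 2 1 2 3 2 3 2 3 2 1 2 3 2 1 2 1 2 1 2 1 0]
  -> pairs=16 depth=3 groups=4 -> no
String 2 '((())()()()()()()()())()()()': depth seq [1 2 3 2 1 2 1 2 1 2 1 2 1 2 1 2 1 2 1 2 1 0 1 0 1 0 1 0]
  -> pairs=14 depth=3 groups=4 -> yes
String 3 '()((()))((())()()())(())': depth seq [1 0 1 2 3 2 1 0 1 2 3 2 1 2 1 2 1 2 1 0 1 2 1 0]
  -> pairs=12 depth=3 groups=4 -> no
String 4 '(())(()())((())(())(())(()))': depth seq [1 2 1 0 1 2 1 2 1 0 1 2 3 2 1 2 3 2 1 2 3 2 1 2 3 2 1 0]
  -> pairs=14 depth=3 groups=3 -> no
String 5 '(()((()))()())()()(()())': depth seq [1 2 1 2 3 4 3 2 1 2 1 2 1 0 1 0 1 0 1 2 1 2 1 0]
  -> pairs=12 depth=4 groups=4 -> no
String 6 '(()((())))(()()()()(())())(())()': depth seq [1 2 1 2 3 4 3 2 1 0 1 2 1 2 1 2 1 2 1 2 3 2 1 2 1 0 1 2 1 0 1 0]
  -> pairs=16 depth=4 groups=4 -> no

Answer: no yes no no no no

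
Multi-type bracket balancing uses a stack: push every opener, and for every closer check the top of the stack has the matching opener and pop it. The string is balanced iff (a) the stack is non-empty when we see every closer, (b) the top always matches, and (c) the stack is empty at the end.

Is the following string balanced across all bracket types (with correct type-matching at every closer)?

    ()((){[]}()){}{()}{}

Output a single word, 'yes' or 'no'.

pos 0: push '('; stack = (
pos 1: ')' matches '('; pop; stack = (empty)
pos 2: push '('; stack = (
pos 3: push '('; stack = ((
pos 4: ')' matches '('; pop; stack = (
pos 5: push '{'; stack = ({
pos 6: push '['; stack = ({[
pos 7: ']' matches '['; pop; stack = ({
pos 8: '}' matches '{'; pop; stack = (
pos 9: push '('; stack = ((
pos 10: ')' matches '('; pop; stack = (
pos 11: ')' matches '('; pop; stack = (empty)
pos 12: push '{'; stack = {
pos 13: '}' matches '{'; pop; stack = (empty)
pos 14: push '{'; stack = {
pos 15: push '('; stack = {(
pos 16: ')' matches '('; pop; stack = {
pos 17: '}' matches '{'; pop; stack = (empty)
pos 18: push '{'; stack = {
pos 19: '}' matches '{'; pop; stack = (empty)
end: stack empty → VALID
Verdict: properly nested → yes

Answer: yes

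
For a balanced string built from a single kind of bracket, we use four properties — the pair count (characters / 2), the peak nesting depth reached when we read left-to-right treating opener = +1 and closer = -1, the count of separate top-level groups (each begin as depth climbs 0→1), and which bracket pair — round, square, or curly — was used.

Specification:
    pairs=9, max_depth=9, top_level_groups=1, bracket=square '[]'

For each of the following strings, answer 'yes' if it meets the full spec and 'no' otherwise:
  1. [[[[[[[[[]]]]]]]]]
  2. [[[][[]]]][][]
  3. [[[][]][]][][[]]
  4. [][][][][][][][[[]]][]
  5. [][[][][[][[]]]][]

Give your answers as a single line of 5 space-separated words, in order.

Answer: yes no no no no

Derivation:
String 1 '[[[[[[[[[]]]]]]]]]': depth seq [1 2 3 4 5 6 7 8 9 8 7 6 5 4 3 2 1 0]
  -> pairs=9 depth=9 groups=1 -> yes
String 2 '[[[][[]]]][][]': depth seq [1 2 3 2 3 4 3 2 1 0 1 0 1 0]
  -> pairs=7 depth=4 groups=3 -> no
String 3 '[[[][]][]][][[]]': depth seq [1 2 3 2 3 2 1 2 1 0 1 0 1 2 1 0]
  -> pairs=8 depth=3 groups=3 -> no
String 4 '[][][][][][][][[[]]][]': depth seq [1 0 1 0 1 0 1 0 1 0 1 0 1 0 1 2 3 2 1 0 1 0]
  -> pairs=11 depth=3 groups=9 -> no
String 5 '[][[][][[][[]]]][]': depth seq [1 0 1 2 1 2 1 2 3 2 3 4 3 2 1 0 1 0]
  -> pairs=9 depth=4 groups=3 -> no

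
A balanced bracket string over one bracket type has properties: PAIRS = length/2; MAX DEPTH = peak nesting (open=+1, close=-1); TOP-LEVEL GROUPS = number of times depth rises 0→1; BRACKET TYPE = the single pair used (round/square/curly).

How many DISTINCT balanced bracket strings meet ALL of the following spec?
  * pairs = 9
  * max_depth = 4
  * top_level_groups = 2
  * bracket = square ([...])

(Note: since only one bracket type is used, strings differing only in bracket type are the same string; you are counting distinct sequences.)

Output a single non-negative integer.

Spec: pairs=9 depth=4 groups=2
Count(depth <= 4) = 910
Count(depth <= 3) = 320
Count(depth == 4) = 910 - 320 = 590

Answer: 590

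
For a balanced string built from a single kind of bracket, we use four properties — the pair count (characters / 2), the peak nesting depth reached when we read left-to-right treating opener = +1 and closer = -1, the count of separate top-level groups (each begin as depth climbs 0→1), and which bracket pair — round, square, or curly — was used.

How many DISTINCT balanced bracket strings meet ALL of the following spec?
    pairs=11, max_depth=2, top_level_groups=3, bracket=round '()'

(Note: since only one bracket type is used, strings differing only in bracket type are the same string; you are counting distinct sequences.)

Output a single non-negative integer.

Answer: 45

Derivation:
Spec: pairs=11 depth=2 groups=3
Count(depth <= 2) = 45
Count(depth <= 1) = 0
Count(depth == 2) = 45 - 0 = 45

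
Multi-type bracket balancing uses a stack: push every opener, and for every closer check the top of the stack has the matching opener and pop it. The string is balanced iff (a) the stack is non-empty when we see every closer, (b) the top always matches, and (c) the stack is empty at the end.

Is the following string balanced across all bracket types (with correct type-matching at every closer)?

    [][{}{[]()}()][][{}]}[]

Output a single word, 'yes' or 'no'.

pos 0: push '['; stack = [
pos 1: ']' matches '['; pop; stack = (empty)
pos 2: push '['; stack = [
pos 3: push '{'; stack = [{
pos 4: '}' matches '{'; pop; stack = [
pos 5: push '{'; stack = [{
pos 6: push '['; stack = [{[
pos 7: ']' matches '['; pop; stack = [{
pos 8: push '('; stack = [{(
pos 9: ')' matches '('; pop; stack = [{
pos 10: '}' matches '{'; pop; stack = [
pos 11: push '('; stack = [(
pos 12: ')' matches '('; pop; stack = [
pos 13: ']' matches '['; pop; stack = (empty)
pos 14: push '['; stack = [
pos 15: ']' matches '['; pop; stack = (empty)
pos 16: push '['; stack = [
pos 17: push '{'; stack = [{
pos 18: '}' matches '{'; pop; stack = [
pos 19: ']' matches '['; pop; stack = (empty)
pos 20: saw closer '}' but stack is empty → INVALID
Verdict: unmatched closer '}' at position 20 → no

Answer: no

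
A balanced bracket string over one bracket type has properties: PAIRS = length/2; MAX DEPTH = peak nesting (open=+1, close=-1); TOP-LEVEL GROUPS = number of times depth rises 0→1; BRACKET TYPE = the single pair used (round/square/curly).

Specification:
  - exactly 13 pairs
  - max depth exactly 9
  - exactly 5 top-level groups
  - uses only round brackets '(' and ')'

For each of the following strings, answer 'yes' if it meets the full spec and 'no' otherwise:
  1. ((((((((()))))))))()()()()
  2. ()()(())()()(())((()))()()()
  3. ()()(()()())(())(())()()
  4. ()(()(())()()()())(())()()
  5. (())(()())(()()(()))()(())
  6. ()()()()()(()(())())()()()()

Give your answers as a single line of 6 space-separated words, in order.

Answer: yes no no no no no

Derivation:
String 1 '((((((((()))))))))()()()()': depth seq [1 2 3 4 5 6 7 8 9 8 7 6 5 4 3 2 1 0 1 0 1 0 1 0 1 0]
  -> pairs=13 depth=9 groups=5 -> yes
String 2 '()()(())()()(())((()))()()()': depth seq [1 0 1 0 1 2 1 0 1 0 1 0 1 2 1 0 1 2 3 2 1 0 1 0 1 0 1 0]
  -> pairs=14 depth=3 groups=10 -> no
String 3 '()()(()()())(())(())()()': depth seq [1 0 1 0 1 2 1 2 1 2 1 0 1 2 1 0 1 2 1 0 1 0 1 0]
  -> pairs=12 depth=2 groups=7 -> no
String 4 '()(()(())()()()())(())()()': depth seq [1 0 1 2 1 2 3 2 1 2 1 2 1 2 1 2 1 0 1 2 1 0 1 0 1 0]
  -> pairs=13 depth=3 groups=5 -> no
String 5 '(())(()())(()()(()))()(())': depth seq [1 2 1 0 1 2 1 2 1 0 1 2 1 2 1 2 3 2 1 0 1 0 1 2 1 0]
  -> pairs=13 depth=3 groups=5 -> no
String 6 '()()()()()(()(())())()()()()': depth seq [1 0 1 0 1 0 1 0 1 0 1 2 1 2 3 2 1 2 1 0 1 0 1 0 1 0 1 0]
  -> pairs=14 depth=3 groups=10 -> no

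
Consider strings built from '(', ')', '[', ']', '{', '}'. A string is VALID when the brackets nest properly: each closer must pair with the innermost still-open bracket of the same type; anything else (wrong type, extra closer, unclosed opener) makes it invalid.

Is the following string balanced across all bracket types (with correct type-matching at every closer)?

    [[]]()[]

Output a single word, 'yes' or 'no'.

pos 0: push '['; stack = [
pos 1: push '['; stack = [[
pos 2: ']' matches '['; pop; stack = [
pos 3: ']' matches '['; pop; stack = (empty)
pos 4: push '('; stack = (
pos 5: ')' matches '('; pop; stack = (empty)
pos 6: push '['; stack = [
pos 7: ']' matches '['; pop; stack = (empty)
end: stack empty → VALID
Verdict: properly nested → yes

Answer: yes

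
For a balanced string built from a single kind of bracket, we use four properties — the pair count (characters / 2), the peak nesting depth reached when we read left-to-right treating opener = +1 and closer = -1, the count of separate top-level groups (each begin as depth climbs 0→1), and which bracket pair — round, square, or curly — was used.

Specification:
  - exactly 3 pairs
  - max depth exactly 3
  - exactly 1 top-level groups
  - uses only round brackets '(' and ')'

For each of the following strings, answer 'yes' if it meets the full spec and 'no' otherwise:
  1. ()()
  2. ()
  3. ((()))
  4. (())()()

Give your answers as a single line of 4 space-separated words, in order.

Answer: no no yes no

Derivation:
String 1 '()()': depth seq [1 0 1 0]
  -> pairs=2 depth=1 groups=2 -> no
String 2 '()': depth seq [1 0]
  -> pairs=1 depth=1 groups=1 -> no
String 3 '((()))': depth seq [1 2 3 2 1 0]
  -> pairs=3 depth=3 groups=1 -> yes
String 4 '(())()()': depth seq [1 2 1 0 1 0 1 0]
  -> pairs=4 depth=2 groups=3 -> no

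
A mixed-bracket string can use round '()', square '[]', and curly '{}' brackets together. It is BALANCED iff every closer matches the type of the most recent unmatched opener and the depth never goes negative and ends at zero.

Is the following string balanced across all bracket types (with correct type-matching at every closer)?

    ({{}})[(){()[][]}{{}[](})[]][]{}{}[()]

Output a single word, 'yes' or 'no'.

Answer: no

Derivation:
pos 0: push '('; stack = (
pos 1: push '{'; stack = ({
pos 2: push '{'; stack = ({{
pos 3: '}' matches '{'; pop; stack = ({
pos 4: '}' matches '{'; pop; stack = (
pos 5: ')' matches '('; pop; stack = (empty)
pos 6: push '['; stack = [
pos 7: push '('; stack = [(
pos 8: ')' matches '('; pop; stack = [
pos 9: push '{'; stack = [{
pos 10: push '('; stack = [{(
pos 11: ')' matches '('; pop; stack = [{
pos 12: push '['; stack = [{[
pos 13: ']' matches '['; pop; stack = [{
pos 14: push '['; stack = [{[
pos 15: ']' matches '['; pop; stack = [{
pos 16: '}' matches '{'; pop; stack = [
pos 17: push '{'; stack = [{
pos 18: push '{'; stack = [{{
pos 19: '}' matches '{'; pop; stack = [{
pos 20: push '['; stack = [{[
pos 21: ']' matches '['; pop; stack = [{
pos 22: push '('; stack = [{(
pos 23: saw closer '}' but top of stack is '(' (expected ')') → INVALID
Verdict: type mismatch at position 23: '}' closes '(' → no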